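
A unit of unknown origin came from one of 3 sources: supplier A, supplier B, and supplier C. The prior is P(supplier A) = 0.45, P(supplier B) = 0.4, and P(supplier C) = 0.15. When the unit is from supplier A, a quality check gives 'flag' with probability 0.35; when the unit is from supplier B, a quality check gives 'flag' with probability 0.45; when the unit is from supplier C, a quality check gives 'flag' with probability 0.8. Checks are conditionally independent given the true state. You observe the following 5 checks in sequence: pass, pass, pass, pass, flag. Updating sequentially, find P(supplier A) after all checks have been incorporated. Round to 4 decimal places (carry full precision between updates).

0.6279

After 'pass': normaliser = 0.65·0.4500 + 0.55·0.4000 + 0.2·0.1500; P(supplier A) ≈ 0.5392, P(supplier B) ≈ 0.4055, P(supplier C) ≈ 0.0553
After 'pass': normaliser = 0.65·0.5392 + 0.55·0.4055 + 0.2·0.0553; P(supplier A) ≈ 0.5995, P(supplier B) ≈ 0.3816, P(supplier C) ≈ 0.0189
After 'pass': normaliser = 0.65·0.5995 + 0.55·0.3816 + 0.2·0.0189; P(supplier A) ≈ 0.6459, P(supplier B) ≈ 0.3478, P(supplier C) ≈ 0.0063
After 'pass': normaliser = 0.65·0.6459 + 0.55·0.3478 + 0.2·0.0063; P(supplier A) ≈ 0.6856, P(supplier B) ≈ 0.3124, P(supplier C) ≈ 0.0020
After 'flag': normaliser = 0.35·0.6856 + 0.45·0.3124 + 0.8·0.0020; P(supplier A) ≈ 0.6279, P(supplier B) ≈ 0.3678, P(supplier C) ≈ 0.0043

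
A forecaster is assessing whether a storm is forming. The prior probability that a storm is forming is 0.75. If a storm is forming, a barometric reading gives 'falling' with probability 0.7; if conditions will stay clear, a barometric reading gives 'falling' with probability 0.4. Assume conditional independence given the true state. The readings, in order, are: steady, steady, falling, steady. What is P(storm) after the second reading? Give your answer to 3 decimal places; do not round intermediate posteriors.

0.429

After 'steady': P(storm) = 0.3·0.7500 / (0.3·0.7500 + 0.6·0.2500) ≈ 0.6000
After 'steady': P(storm) = 0.3·0.6000 / (0.3·0.6000 + 0.6·0.4000) ≈ 0.4286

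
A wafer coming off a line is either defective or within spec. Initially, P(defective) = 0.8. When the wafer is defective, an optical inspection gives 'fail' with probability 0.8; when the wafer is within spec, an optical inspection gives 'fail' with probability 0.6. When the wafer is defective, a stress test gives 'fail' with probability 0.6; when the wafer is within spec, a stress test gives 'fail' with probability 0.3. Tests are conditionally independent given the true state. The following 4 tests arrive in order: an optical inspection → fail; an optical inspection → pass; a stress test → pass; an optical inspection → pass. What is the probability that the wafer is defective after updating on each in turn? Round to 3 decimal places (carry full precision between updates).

After an optical inspection='fail': P(defective) = 0.8·0.8000 / (0.8·0.8000 + 0.6·0.2000) ≈ 0.8421
After an optical inspection='pass': P(defective) = 0.2·0.8421 / (0.2·0.8421 + 0.4·0.1579) ≈ 0.7273
After a stress test='pass': P(defective) = 0.4·0.7273 / (0.4·0.7273 + 0.7·0.2727) ≈ 0.6038
After an optical inspection='pass': P(defective) = 0.2·0.6038 / (0.2·0.6038 + 0.4·0.3962) ≈ 0.4324

0.432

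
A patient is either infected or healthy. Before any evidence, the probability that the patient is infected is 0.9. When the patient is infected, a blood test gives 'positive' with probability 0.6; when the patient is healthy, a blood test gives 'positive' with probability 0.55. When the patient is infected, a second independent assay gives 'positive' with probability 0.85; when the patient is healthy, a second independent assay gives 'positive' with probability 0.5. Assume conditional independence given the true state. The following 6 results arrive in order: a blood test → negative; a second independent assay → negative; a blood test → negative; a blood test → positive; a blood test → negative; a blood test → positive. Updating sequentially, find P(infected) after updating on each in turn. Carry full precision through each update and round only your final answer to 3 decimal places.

0.693

After a blood test='negative': P(infected) = 0.4·0.9000 / (0.4·0.9000 + 0.45·0.1000) ≈ 0.8889
After a second independent assay='negative': P(infected) = 0.15·0.8889 / (0.15·0.8889 + 0.5·0.1111) ≈ 0.7059
After a blood test='negative': P(infected) = 0.4·0.7059 / (0.4·0.7059 + 0.45·0.2941) ≈ 0.6809
After a blood test='positive': P(infected) = 0.6·0.6809 / (0.6·0.6809 + 0.55·0.3191) ≈ 0.6995
After a blood test='negative': P(infected) = 0.4·0.6995 / (0.4·0.6995 + 0.45·0.3005) ≈ 0.6741
After a blood test='positive': P(infected) = 0.6·0.6741 / (0.6·0.6741 + 0.55·0.3259) ≈ 0.6929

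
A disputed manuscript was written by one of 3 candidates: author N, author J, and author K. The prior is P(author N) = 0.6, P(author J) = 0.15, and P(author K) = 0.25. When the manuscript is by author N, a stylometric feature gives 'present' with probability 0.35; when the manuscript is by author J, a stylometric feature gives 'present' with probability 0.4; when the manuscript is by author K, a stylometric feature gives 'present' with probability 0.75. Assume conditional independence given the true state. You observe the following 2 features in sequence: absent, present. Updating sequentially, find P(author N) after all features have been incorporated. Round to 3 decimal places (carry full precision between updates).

Apply Bayes' rule sequentially, carrying P(author N) forward.
After 'absent': normaliser = 0.65·0.6000 + 0.6·0.1500 + 0.25·0.2500; P(author N) ≈ 0.7189, P(author J) ≈ 0.1659, P(author K) ≈ 0.1152
After 'present': normaliser = 0.35·0.7189 + 0.4·0.1659 + 0.75·0.1152; P(author N) ≈ 0.6222, P(author J) ≈ 0.1641, P(author K) ≈ 0.2137

0.622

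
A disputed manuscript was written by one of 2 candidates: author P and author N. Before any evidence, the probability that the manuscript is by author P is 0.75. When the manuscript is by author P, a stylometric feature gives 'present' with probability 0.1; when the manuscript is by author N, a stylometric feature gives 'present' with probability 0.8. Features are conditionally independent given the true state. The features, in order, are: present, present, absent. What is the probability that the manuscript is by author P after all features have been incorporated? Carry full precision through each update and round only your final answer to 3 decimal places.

0.174

After 'present': P(author P) = 0.1·0.7500 / (0.1·0.7500 + 0.8·0.2500) ≈ 0.2727
After 'present': P(author P) = 0.1·0.2727 / (0.1·0.2727 + 0.8·0.7273) ≈ 0.0448
After 'absent': P(author P) = 0.9·0.0448 / (0.9·0.0448 + 0.2·0.9552) ≈ 0.1742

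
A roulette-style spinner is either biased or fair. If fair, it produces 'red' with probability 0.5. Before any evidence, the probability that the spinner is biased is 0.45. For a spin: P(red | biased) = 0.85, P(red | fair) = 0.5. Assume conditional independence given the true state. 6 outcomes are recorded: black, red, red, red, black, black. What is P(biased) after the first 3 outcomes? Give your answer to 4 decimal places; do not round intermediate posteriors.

After 'black': P(biased) = 0.15·0.4500 / (0.15·0.4500 + 0.5·0.5500) ≈ 0.1971
After 'red': P(biased) = 0.85·0.1971 / (0.85·0.1971 + 0.5·0.8029) ≈ 0.2944
After 'red': P(biased) = 0.85·0.2944 / (0.85·0.2944 + 0.5·0.7056) ≈ 0.4150

0.4150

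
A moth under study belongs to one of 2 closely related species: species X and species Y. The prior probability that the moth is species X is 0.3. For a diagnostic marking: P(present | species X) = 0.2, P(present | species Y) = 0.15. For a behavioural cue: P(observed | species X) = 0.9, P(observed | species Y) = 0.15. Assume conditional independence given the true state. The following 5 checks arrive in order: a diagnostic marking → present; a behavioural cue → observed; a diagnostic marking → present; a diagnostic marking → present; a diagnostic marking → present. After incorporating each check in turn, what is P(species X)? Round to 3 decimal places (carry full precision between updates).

After a diagnostic marking='present': P(species X) = 0.2·0.3000 / (0.2·0.3000 + 0.15·0.7000) ≈ 0.3636
After a behavioural cue='observed': P(species X) = 0.9·0.3636 / (0.9·0.3636 + 0.15·0.6364) ≈ 0.7742
After a diagnostic marking='present': P(species X) = 0.2·0.7742 / (0.2·0.7742 + 0.15·0.2258) ≈ 0.8205
After a diagnostic marking='present': P(species X) = 0.2·0.8205 / (0.2·0.8205 + 0.15·0.1795) ≈ 0.8591
After a diagnostic marking='present': P(species X) = 0.2·0.8591 / (0.2·0.8591 + 0.15·0.1409) ≈ 0.8904

0.890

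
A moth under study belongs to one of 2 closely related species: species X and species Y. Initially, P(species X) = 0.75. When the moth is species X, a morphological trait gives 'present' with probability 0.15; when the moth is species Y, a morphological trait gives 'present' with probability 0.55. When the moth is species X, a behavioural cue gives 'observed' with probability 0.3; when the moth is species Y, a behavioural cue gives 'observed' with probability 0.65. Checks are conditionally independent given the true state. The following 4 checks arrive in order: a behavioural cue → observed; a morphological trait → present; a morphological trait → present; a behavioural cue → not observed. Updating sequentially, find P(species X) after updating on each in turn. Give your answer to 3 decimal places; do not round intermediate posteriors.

Apply Bayes' rule sequentially, carrying P(species X) forward.
After a behavioural cue='observed': P(species X) = 0.3·0.7500 / (0.3·0.7500 + 0.65·0.2500) ≈ 0.5806
After a morphological trait='present': P(species X) = 0.15·0.5806 / (0.15·0.5806 + 0.55·0.4194) ≈ 0.2741
After a morphological trait='present': P(species X) = 0.15·0.2741 / (0.15·0.2741 + 0.55·0.7259) ≈ 0.0934
After a behavioural cue='not observed': P(species X) = 0.7·0.0934 / (0.7·0.0934 + 0.35·0.9066) ≈ 0.1708

0.171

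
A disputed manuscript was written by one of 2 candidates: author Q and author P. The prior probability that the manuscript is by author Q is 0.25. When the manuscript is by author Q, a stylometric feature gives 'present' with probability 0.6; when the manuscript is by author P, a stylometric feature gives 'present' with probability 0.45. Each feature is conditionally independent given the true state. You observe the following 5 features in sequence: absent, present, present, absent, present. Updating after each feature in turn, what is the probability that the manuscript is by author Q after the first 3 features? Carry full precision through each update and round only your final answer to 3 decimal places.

After 'absent': P(author Q) = 0.4·0.2500 / (0.4·0.2500 + 0.55·0.7500) ≈ 0.1951
After 'present': P(author Q) = 0.6·0.1951 / (0.6·0.1951 + 0.45·0.8049) ≈ 0.2443
After 'present': P(author Q) = 0.6·0.2443 / (0.6·0.2443 + 0.45·0.7557) ≈ 0.3012

0.301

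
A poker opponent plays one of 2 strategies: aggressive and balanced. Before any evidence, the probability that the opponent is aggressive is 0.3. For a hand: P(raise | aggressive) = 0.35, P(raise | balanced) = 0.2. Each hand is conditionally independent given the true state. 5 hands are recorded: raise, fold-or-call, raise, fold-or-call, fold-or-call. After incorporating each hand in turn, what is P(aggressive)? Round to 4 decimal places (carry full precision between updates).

Each posterior becomes the prior for the next update.
After 'raise': P(aggressive) = 0.35·0.3000 / (0.35·0.3000 + 0.2·0.7000) ≈ 0.4286
After 'fold-or-call': P(aggressive) = 0.65·0.4286 / (0.65·0.4286 + 0.8·0.5714) ≈ 0.3786
After 'raise': P(aggressive) = 0.35·0.3786 / (0.35·0.3786 + 0.2·0.6214) ≈ 0.5161
After 'fold-or-call': P(aggressive) = 0.65·0.5161 / (0.65·0.5161 + 0.8·0.4839) ≈ 0.4642
After 'fold-or-call': P(aggressive) = 0.65·0.4642 / (0.65·0.4642 + 0.8·0.5358) ≈ 0.4131

0.4131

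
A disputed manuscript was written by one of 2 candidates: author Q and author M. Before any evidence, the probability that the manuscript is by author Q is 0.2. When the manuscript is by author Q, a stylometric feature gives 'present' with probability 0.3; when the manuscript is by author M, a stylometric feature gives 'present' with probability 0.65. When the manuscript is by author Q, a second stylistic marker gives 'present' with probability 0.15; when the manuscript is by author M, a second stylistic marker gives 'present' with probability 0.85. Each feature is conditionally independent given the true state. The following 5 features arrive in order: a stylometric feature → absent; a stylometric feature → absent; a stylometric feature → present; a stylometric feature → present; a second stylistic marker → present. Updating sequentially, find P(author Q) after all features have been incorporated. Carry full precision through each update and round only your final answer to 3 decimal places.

0.036

After a stylometric feature='absent': P(author Q) = 0.7·0.2000 / (0.7·0.2000 + 0.35·0.8000) ≈ 0.3333
After a stylometric feature='absent': P(author Q) = 0.7·0.3333 / (0.7·0.3333 + 0.35·0.6667) ≈ 0.5000
After a stylometric feature='present': P(author Q) = 0.3·0.5000 / (0.3·0.5000 + 0.65·0.5000) ≈ 0.3158
After a stylometric feature='present': P(author Q) = 0.3·0.3158 / (0.3·0.3158 + 0.65·0.6842) ≈ 0.1756
After a second stylistic marker='present': P(author Q) = 0.15·0.1756 / (0.15·0.1756 + 0.85·0.8244) ≈ 0.0362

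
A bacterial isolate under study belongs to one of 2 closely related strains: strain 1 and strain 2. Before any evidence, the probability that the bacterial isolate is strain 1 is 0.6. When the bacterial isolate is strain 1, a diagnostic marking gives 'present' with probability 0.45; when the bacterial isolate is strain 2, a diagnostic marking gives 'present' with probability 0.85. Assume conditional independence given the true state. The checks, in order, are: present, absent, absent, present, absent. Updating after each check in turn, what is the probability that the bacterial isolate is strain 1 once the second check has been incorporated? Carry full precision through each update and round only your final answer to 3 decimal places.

0.744

After 'present': P(strain 1) = 0.45·0.6000 / (0.45·0.6000 + 0.85·0.4000) ≈ 0.4426
After 'absent': P(strain 1) = 0.55·0.4426 / (0.55·0.4426 + 0.15·0.5574) ≈ 0.7444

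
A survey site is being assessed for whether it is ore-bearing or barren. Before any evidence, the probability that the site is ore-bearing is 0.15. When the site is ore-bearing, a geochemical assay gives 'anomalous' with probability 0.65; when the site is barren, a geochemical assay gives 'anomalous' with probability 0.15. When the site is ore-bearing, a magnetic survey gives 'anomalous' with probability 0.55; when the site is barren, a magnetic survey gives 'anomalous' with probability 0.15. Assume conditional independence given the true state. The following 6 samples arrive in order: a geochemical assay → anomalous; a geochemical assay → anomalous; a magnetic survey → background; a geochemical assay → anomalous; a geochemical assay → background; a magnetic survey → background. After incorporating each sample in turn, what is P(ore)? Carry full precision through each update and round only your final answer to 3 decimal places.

Each posterior becomes the prior for the next update.
After a geochemical assay='anomalous': P(ore) = 0.65·0.1500 / (0.65·0.1500 + 0.15·0.8500) ≈ 0.4333
After a geochemical assay='anomalous': P(ore) = 0.65·0.4333 / (0.65·0.4333 + 0.15·0.5667) ≈ 0.7682
After a magnetic survey='background': P(ore) = 0.45·0.7682 / (0.45·0.7682 + 0.85·0.2318) ≈ 0.6369
After a geochemical assay='anomalous': P(ore) = 0.65·0.6369 / (0.65·0.6369 + 0.15·0.3631) ≈ 0.8837
After a geochemical assay='background': P(ore) = 0.35·0.8837 / (0.35·0.8837 + 0.85·0.1163) ≈ 0.7579
After a magnetic survey='background': P(ore) = 0.45·0.7579 / (0.45·0.7579 + 0.85·0.2421) ≈ 0.6237

0.624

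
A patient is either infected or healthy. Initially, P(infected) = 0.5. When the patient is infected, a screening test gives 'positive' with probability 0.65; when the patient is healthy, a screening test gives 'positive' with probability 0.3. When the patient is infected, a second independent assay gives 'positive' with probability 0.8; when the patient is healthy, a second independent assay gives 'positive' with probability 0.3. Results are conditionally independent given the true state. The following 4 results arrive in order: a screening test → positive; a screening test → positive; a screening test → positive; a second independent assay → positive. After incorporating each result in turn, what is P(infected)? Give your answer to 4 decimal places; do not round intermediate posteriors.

Apply Bayes' rule sequentially, carrying P(infected) forward.
After a screening test='positive': P(infected) = 0.65·0.5000 / (0.65·0.5000 + 0.3·0.5000) ≈ 0.6842
After a screening test='positive': P(infected) = 0.65·0.6842 / (0.65·0.6842 + 0.3·0.3158) ≈ 0.8244
After a screening test='positive': P(infected) = 0.65·0.8244 / (0.65·0.8244 + 0.3·0.1756) ≈ 0.9105
After a second independent assay='positive': P(infected) = 0.8·0.9105 / (0.8·0.9105 + 0.3·0.0895) ≈ 0.9644

0.9644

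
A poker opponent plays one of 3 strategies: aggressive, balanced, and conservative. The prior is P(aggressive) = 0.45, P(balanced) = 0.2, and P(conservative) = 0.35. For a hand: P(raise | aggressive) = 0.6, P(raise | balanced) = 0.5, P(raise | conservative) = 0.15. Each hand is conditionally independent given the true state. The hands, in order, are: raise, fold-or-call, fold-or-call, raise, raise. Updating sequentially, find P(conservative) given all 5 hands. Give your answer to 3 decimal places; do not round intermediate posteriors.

After 'raise': normaliser = 0.6·0.4500 + 0.5·0.2000 + 0.15·0.3500; P(aggressive) ≈ 0.6391, P(balanced) ≈ 0.2367, P(conservative) ≈ 0.1243
After 'fold-or-call': normaliser = 0.4·0.6391 + 0.5·0.2367 + 0.85·0.1243; P(aggressive) ≈ 0.5330, P(balanced) ≈ 0.2468, P(conservative) ≈ 0.2202
After 'fold-or-call': normaliser = 0.4·0.5330 + 0.5·0.2468 + 0.85·0.2202; P(aggressive) ≈ 0.4070, P(balanced) ≈ 0.2356, P(conservative) ≈ 0.3574
After 'raise': normaliser = 0.6·0.4070 + 0.5·0.2356 + 0.15·0.3574; P(aggressive) ≈ 0.5876, P(balanced) ≈ 0.2834, P(conservative) ≈ 0.1290
After 'raise': normaliser = 0.6·0.5876 + 0.5·0.2834 + 0.15·0.1290; P(aggressive) ≈ 0.6865, P(balanced) ≈ 0.2759, P(conservative) ≈ 0.0377

0.038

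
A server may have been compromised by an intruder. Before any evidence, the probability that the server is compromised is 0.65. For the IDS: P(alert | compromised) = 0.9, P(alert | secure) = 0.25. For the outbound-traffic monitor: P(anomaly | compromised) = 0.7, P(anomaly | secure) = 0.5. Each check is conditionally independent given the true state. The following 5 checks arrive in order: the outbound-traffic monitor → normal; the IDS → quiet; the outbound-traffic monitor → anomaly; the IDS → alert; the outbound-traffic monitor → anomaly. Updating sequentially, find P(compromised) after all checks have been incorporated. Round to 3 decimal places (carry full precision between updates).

Apply Bayes' rule sequentially, carrying P(compromised) forward.
After the outbound-traffic monitor='normal': P(compromised) = 0.3·0.6500 / (0.3·0.6500 + 0.5·0.3500) ≈ 0.5270
After the IDS='quiet': P(compromised) = 0.1·0.5270 / (0.1·0.5270 + 0.75·0.4730) ≈ 0.1294
After the outbound-traffic monitor='anomaly': P(compromised) = 0.7·0.1294 / (0.7·0.1294 + 0.5·0.8706) ≈ 0.1722
After the IDS='alert': P(compromised) = 0.9·0.1722 / (0.9·0.1722 + 0.25·0.8278) ≈ 0.4282
After the outbound-traffic monitor='anomaly': P(compromised) = 0.7·0.4282 / (0.7·0.4282 + 0.5·0.5718) ≈ 0.5118

0.512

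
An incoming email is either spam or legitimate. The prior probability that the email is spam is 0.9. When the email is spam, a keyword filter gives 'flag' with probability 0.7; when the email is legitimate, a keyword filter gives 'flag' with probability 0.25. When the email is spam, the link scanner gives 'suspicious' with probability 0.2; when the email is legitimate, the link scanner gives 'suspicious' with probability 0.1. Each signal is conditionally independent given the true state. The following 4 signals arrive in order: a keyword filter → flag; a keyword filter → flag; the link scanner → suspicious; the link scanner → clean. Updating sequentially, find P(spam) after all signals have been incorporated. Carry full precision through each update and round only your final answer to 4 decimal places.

0.9921

After a keyword filter='flag': P(spam) = 0.7·0.9000 / (0.7·0.9000 + 0.25·0.1000) ≈ 0.9618
After a keyword filter='flag': P(spam) = 0.7·0.9618 / (0.7·0.9618 + 0.25·0.0382) ≈ 0.9860
After the link scanner='suspicious': P(spam) = 0.2·0.9860 / (0.2·0.9860 + 0.1·0.0140) ≈ 0.9930
After the link scanner='clean': P(spam) = 0.8·0.9930 / (0.8·0.9930 + 0.9·0.0070) ≈ 0.9921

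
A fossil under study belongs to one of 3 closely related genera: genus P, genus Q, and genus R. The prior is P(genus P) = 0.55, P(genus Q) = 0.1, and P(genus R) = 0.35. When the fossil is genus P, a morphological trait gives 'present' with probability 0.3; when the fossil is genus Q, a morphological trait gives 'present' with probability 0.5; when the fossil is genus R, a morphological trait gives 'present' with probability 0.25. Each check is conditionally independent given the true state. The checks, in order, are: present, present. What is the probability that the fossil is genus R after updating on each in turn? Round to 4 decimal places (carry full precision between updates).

After 'present': normaliser = 0.3·0.5500 + 0.5·0.1000 + 0.25·0.3500; P(genus P) ≈ 0.5455, P(genus Q) ≈ 0.1653, P(genus R) ≈ 0.2893
After 'present': normaliser = 0.3·0.5455 + 0.5·0.1653 + 0.25·0.2893; P(genus P) ≈ 0.5136, P(genus Q) ≈ 0.2594, P(genus R) ≈ 0.2270

0.2270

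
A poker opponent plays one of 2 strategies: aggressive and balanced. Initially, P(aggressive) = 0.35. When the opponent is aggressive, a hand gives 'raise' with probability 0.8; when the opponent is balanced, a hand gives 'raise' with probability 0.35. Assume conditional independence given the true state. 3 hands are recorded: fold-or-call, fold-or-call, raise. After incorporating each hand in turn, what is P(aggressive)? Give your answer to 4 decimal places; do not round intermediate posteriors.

0.1044

After 'fold-or-call': P(aggressive) = 0.2·0.3500 / (0.2·0.3500 + 0.65·0.6500) ≈ 0.1421
After 'fold-or-call': P(aggressive) = 0.2·0.1421 / (0.2·0.1421 + 0.65·0.8579) ≈ 0.0485
After 'raise': P(aggressive) = 0.8·0.0485 / (0.8·0.0485 + 0.35·0.9515) ≈ 0.1044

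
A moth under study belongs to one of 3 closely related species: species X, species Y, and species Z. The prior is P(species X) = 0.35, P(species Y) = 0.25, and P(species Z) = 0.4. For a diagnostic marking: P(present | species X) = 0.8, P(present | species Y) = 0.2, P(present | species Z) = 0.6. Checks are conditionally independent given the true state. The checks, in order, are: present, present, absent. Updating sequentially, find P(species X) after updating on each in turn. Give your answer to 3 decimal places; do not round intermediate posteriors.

0.406

Apply Bayes' rule sequentially, carrying P(species X) forward.
After 'present': normaliser = 0.8·0.3500 + 0.2·0.2500 + 0.6·0.4000; P(species X) ≈ 0.4912, P(species Y) ≈ 0.0877, P(species Z) ≈ 0.4211
After 'present': normaliser = 0.8·0.4912 + 0.2·0.0877 + 0.6·0.4211; P(species X) ≈ 0.5926, P(species Y) ≈ 0.0265, P(species Z) ≈ 0.3810
After 'absent': normaliser = 0.2·0.5926 + 0.8·0.0265 + 0.4·0.3810; P(species X) ≈ 0.4058, P(species Y) ≈ 0.0725, P(species Z) ≈ 0.5217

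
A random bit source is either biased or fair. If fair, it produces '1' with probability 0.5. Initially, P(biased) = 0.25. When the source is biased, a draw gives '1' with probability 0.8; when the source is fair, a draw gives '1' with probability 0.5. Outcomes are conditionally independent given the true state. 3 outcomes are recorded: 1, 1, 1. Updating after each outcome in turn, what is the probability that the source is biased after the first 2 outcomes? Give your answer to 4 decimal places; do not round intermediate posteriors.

After '1': P(biased) = 0.8·0.2500 / (0.8·0.2500 + 0.5·0.7500) ≈ 0.3478
After '1': P(biased) = 0.8·0.3478 / (0.8·0.3478 + 0.5·0.6522) ≈ 0.4604

0.4604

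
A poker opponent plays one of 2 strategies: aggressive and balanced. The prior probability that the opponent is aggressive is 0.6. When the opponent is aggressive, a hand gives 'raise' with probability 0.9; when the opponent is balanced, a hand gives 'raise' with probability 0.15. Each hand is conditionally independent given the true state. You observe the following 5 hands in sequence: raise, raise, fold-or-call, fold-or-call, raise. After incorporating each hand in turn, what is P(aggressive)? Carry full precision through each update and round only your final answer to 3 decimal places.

0.818

After 'raise': P(aggressive) = 0.9·0.6000 / (0.9·0.6000 + 0.15·0.4000) ≈ 0.9000
After 'raise': P(aggressive) = 0.9·0.9000 / (0.9·0.9000 + 0.15·0.1000) ≈ 0.9818
After 'fold-or-call': P(aggressive) = 0.1·0.9818 / (0.1·0.9818 + 0.85·0.0182) ≈ 0.8640
After 'fold-or-call': P(aggressive) = 0.1·0.8640 / (0.1·0.8640 + 0.85·0.1360) ≈ 0.4277
After 'raise': P(aggressive) = 0.9·0.4277 / (0.9·0.4277 + 0.15·0.5723) ≈ 0.8177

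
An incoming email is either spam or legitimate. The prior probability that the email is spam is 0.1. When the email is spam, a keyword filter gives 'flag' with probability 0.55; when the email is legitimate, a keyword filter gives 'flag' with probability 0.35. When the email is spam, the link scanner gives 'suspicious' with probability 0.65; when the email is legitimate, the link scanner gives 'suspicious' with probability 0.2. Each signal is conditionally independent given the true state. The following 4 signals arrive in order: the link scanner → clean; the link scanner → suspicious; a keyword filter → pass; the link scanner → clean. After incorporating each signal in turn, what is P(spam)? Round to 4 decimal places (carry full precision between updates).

0.0457

Each posterior becomes the prior for the next update.
After the link scanner='clean': P(spam) = 0.35·0.1000 / (0.35·0.1000 + 0.8·0.9000) ≈ 0.0464
After the link scanner='suspicious': P(spam) = 0.65·0.0464 / (0.65·0.0464 + 0.2·0.9536) ≈ 0.1364
After a keyword filter='pass': P(spam) = 0.45·0.1364 / (0.45·0.1364 + 0.65·0.8636) ≈ 0.0986
After the link scanner='clean': P(spam) = 0.35·0.0986 / (0.35·0.0986 + 0.8·0.9014) ≈ 0.0457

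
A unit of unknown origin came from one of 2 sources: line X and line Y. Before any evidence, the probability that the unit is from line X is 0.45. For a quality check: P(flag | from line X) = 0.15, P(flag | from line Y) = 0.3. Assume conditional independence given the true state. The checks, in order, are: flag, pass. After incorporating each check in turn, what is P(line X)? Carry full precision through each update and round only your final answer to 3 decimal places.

0.332

After 'flag': P(line X) = 0.15·0.4500 / (0.15·0.4500 + 0.3·0.5500) ≈ 0.2903
After 'pass': P(line X) = 0.85·0.2903 / (0.85·0.2903 + 0.7·0.7097) ≈ 0.3319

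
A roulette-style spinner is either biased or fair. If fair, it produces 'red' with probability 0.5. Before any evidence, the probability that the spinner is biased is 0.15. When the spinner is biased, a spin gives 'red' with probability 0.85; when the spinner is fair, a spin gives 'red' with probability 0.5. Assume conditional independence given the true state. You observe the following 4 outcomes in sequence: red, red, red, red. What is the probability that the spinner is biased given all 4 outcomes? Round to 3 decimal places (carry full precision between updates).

After 'red': P(biased) = 0.85·0.1500 / (0.85·0.1500 + 0.5·0.8500) ≈ 0.2308
After 'red': P(biased) = 0.85·0.2308 / (0.85·0.2308 + 0.5·0.7692) ≈ 0.3377
After 'red': P(biased) = 0.85·0.3377 / (0.85·0.3377 + 0.5·0.6623) ≈ 0.4644
After 'red': P(biased) = 0.85·0.4644 / (0.85·0.4644 + 0.5·0.5356) ≈ 0.5958

0.596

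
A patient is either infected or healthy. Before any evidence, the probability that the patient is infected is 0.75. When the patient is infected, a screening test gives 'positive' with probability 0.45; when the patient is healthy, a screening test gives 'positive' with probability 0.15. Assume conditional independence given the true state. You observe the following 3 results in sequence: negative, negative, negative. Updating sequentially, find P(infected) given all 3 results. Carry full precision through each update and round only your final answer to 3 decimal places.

Apply Bayes' rule sequentially, carrying P(infected) forward.
After 'negative': P(infected) = 0.55·0.7500 / (0.55·0.7500 + 0.85·0.2500) ≈ 0.6600
After 'negative': P(infected) = 0.55·0.6600 / (0.55·0.6600 + 0.85·0.3400) ≈ 0.5567
After 'negative': P(infected) = 0.55·0.5567 / (0.55·0.5567 + 0.85·0.4433) ≈ 0.4483

0.448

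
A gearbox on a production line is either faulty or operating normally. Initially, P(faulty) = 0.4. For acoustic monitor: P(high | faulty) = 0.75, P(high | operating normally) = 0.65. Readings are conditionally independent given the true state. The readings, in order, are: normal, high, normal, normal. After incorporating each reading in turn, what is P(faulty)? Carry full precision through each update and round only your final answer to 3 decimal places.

After 'normal': P(faulty) = 0.25·0.4000 / (0.25·0.4000 + 0.35·0.6000) ≈ 0.3226
After 'high': P(faulty) = 0.75·0.3226 / (0.75·0.3226 + 0.65·0.6774) ≈ 0.3546
After 'normal': P(faulty) = 0.25·0.3546 / (0.25·0.3546 + 0.35·0.6454) ≈ 0.2818
After 'normal': P(faulty) = 0.25·0.2818 / (0.25·0.2818 + 0.35·0.7182) ≈ 0.2190

0.219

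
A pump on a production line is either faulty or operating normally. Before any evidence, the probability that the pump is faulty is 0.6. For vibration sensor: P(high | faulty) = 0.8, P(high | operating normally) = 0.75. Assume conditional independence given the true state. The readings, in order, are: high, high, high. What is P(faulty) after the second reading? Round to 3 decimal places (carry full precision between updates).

0.631

After 'high': P(faulty) = 0.8·0.6000 / (0.8·0.6000 + 0.75·0.4000) ≈ 0.6154
After 'high': P(faulty) = 0.8·0.6154 / (0.8·0.6154 + 0.75·0.3846) ≈ 0.6305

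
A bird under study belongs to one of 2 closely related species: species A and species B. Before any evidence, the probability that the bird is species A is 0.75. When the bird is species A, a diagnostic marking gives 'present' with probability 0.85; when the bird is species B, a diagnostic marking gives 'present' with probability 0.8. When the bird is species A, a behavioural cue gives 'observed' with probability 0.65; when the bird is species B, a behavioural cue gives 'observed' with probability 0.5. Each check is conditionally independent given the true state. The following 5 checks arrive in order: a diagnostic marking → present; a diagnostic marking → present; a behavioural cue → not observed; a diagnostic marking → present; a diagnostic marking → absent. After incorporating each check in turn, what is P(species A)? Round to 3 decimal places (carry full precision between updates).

0.654

After a diagnostic marking='present': P(species A) = 0.85·0.7500 / (0.85·0.7500 + 0.8·0.2500) ≈ 0.7612
After a diagnostic marking='present': P(species A) = 0.85·0.7612 / (0.85·0.7612 + 0.8·0.2388) ≈ 0.7720
After a behavioural cue='not observed': P(species A) = 0.35·0.7720 / (0.35·0.7720 + 0.5·0.2280) ≈ 0.7033
After a diagnostic marking='present': P(species A) = 0.85·0.7033 / (0.85·0.7033 + 0.8·0.2967) ≈ 0.7158
After a diagnostic marking='absent': P(species A) = 0.15·0.7158 / (0.15·0.7158 + 0.2·0.2842) ≈ 0.6539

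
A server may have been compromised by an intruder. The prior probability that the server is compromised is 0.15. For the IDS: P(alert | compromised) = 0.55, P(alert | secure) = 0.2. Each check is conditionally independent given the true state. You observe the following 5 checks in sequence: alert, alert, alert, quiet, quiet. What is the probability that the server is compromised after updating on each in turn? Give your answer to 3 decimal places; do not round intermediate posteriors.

0.537

After 'alert': P(compromised) = 0.55·0.1500 / (0.55·0.1500 + 0.2·0.8500) ≈ 0.3267
After 'alert': P(compromised) = 0.55·0.3267 / (0.55·0.3267 + 0.2·0.6733) ≈ 0.5717
After 'alert': P(compromised) = 0.55·0.5717 / (0.55·0.5717 + 0.2·0.4283) ≈ 0.7859
After 'quiet': P(compromised) = 0.45·0.7859 / (0.45·0.7859 + 0.8·0.2141) ≈ 0.6737
After 'quiet': P(compromised) = 0.45·0.6737 / (0.45·0.6737 + 0.8·0.3263) ≈ 0.5373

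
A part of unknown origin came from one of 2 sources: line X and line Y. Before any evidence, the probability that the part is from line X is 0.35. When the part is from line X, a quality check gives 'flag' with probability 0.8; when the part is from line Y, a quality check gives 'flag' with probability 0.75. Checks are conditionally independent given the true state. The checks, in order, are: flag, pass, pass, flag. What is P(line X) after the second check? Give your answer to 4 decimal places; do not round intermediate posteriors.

0.3148

After 'flag': P(line X) = 0.8·0.3500 / (0.8·0.3500 + 0.75·0.6500) ≈ 0.3648
After 'pass': P(line X) = 0.2·0.3648 / (0.2·0.3648 + 0.25·0.6352) ≈ 0.3148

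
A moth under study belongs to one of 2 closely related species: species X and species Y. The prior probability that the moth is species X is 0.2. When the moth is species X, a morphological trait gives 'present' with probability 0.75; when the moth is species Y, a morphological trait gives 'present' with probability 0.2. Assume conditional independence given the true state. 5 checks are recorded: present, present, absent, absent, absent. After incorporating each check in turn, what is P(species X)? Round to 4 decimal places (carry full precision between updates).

0.0969

After 'present': P(species X) = 0.75·0.2000 / (0.75·0.2000 + 0.2·0.8000) ≈ 0.4839
After 'present': P(species X) = 0.75·0.4839 / (0.75·0.4839 + 0.2·0.5161) ≈ 0.7785
After 'absent': P(species X) = 0.25·0.7785 / (0.25·0.7785 + 0.8·0.2215) ≈ 0.5235
After 'absent': P(species X) = 0.25·0.5235 / (0.25·0.5235 + 0.8·0.4765) ≈ 0.2556
After 'absent': P(species X) = 0.25·0.2556 / (0.25·0.2556 + 0.8·0.7444) ≈ 0.0969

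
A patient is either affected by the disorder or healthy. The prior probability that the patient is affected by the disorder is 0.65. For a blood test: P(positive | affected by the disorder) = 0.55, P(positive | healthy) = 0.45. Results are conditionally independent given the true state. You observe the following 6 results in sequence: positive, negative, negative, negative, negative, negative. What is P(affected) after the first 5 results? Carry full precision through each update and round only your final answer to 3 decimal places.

After 'positive': P(affected) = 0.55·0.6500 / (0.55·0.6500 + 0.45·0.3500) ≈ 0.6942
After 'negative': P(affected) = 0.45·0.6942 / (0.45·0.6942 + 0.55·0.3058) ≈ 0.6500
After 'negative': P(affected) = 0.45·0.6500 / (0.45·0.6500 + 0.55·0.3500) ≈ 0.6031
After 'negative': P(affected) = 0.45·0.6031 / (0.45·0.6031 + 0.55·0.3969) ≈ 0.5542
After 'negative': P(affected) = 0.45·0.5542 / (0.45·0.5542 + 0.55·0.4458) ≈ 0.5043

0.504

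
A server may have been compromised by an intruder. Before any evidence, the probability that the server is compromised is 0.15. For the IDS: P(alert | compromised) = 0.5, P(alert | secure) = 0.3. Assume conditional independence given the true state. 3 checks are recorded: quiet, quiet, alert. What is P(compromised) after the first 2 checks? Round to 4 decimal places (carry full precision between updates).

0.0826

After 'quiet': P(compromised) = 0.5·0.1500 / (0.5·0.1500 + 0.7·0.8500) ≈ 0.1119
After 'quiet': P(compromised) = 0.5·0.1119 / (0.5·0.1119 + 0.7·0.8881) ≈ 0.0826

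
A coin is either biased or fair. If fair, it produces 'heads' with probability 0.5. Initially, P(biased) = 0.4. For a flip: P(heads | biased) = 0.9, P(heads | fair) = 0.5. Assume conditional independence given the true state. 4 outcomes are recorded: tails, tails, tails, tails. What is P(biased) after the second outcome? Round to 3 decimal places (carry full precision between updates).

0.026

Apply Bayes' rule sequentially, carrying P(biased) forward.
After 'tails': P(biased) = 0.1·0.4000 / (0.1·0.4000 + 0.5·0.6000) ≈ 0.1176
After 'tails': P(biased) = 0.1·0.1176 / (0.1·0.1176 + 0.5·0.8824) ≈ 0.0260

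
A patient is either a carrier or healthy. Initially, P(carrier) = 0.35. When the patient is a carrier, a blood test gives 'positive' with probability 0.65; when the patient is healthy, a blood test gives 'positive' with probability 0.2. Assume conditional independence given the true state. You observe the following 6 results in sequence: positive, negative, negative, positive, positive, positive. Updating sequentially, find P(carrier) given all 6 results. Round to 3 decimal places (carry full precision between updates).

After 'positive': P(carrier) = 0.65·0.3500 / (0.65·0.3500 + 0.2·0.6500) ≈ 0.6364
After 'negative': P(carrier) = 0.35·0.6364 / (0.35·0.6364 + 0.8·0.3636) ≈ 0.4336
After 'negative': P(carrier) = 0.35·0.4336 / (0.35·0.4336 + 0.8·0.5664) ≈ 0.2509
After 'positive': P(carrier) = 0.65·0.2509 / (0.65·0.2509 + 0.2·0.7491) ≈ 0.5212
After 'positive': P(carrier) = 0.65·0.5212 / (0.65·0.5212 + 0.2·0.4788) ≈ 0.7796
After 'positive': P(carrier) = 0.65·0.7796 / (0.65·0.7796 + 0.2·0.2204) ≈ 0.9200

0.920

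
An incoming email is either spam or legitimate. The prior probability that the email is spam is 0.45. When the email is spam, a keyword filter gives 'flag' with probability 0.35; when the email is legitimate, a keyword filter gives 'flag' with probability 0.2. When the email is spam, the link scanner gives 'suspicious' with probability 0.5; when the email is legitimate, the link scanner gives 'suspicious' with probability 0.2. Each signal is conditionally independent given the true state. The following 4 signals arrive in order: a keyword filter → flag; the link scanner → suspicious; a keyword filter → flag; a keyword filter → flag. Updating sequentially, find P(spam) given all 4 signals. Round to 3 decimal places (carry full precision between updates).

0.916

After a keyword filter='flag': P(spam) = 0.35·0.4500 / (0.35·0.4500 + 0.2·0.5500) ≈ 0.5888
After the link scanner='suspicious': P(spam) = 0.5·0.5888 / (0.5·0.5888 + 0.2·0.4112) ≈ 0.7816
After a keyword filter='flag': P(spam) = 0.35·0.7816 / (0.35·0.7816 + 0.2·0.2184) ≈ 0.8623
After a keyword filter='flag': P(spam) = 0.35·0.8623 / (0.35·0.8623 + 0.2·0.1377) ≈ 0.9164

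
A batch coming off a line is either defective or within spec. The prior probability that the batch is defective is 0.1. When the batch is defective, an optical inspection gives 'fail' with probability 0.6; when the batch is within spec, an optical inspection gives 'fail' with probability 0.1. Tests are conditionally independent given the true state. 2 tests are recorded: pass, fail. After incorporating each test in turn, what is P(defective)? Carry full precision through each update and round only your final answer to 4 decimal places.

After 'pass': P(defective) = 0.4·0.1000 / (0.4·0.1000 + 0.9·0.9000) ≈ 0.0471
After 'fail': P(defective) = 0.6·0.0471 / (0.6·0.0471 + 0.1·0.9529) ≈ 0.2286

0.2286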